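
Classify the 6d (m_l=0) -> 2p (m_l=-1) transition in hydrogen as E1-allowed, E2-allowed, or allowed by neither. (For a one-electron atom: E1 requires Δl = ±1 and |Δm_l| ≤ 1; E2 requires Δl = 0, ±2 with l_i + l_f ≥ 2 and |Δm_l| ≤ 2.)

Δl = 1 − 2 = -1; l_i + l_f = 3.
Δm_l = -1.
E1 (Δl = ±1, |Δm_l| ≤ 1): satisfied.
E2 (Δl = 0,±2, l_i+l_f ≥ 2, |Δm_l| ≤ 2): not satisfied.

E1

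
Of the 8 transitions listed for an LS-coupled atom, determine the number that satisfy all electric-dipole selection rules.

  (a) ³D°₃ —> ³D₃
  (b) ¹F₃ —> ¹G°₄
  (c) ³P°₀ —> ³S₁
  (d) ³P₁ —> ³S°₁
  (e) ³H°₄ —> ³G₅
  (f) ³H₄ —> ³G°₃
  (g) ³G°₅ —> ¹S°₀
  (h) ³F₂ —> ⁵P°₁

6

(a) allowed
(b) allowed
(c) allowed
(d) allowed
(e) allowed
(f) allowed
(g) forbidden (parity, ΔS, ΔL, ΔJ fail)
(h) forbidden (ΔS, ΔL fail)
Total allowed: 6 of 8.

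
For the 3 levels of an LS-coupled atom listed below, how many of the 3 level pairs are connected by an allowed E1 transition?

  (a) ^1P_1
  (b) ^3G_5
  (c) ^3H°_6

(a)–(b): forbidden (parity, ΔS, ΔL, ΔJ).
(a)–(c): forbidden (ΔS, ΔL, ΔJ).
(b)–(c): allowed.
Allowed pairs: 1 of 3.

1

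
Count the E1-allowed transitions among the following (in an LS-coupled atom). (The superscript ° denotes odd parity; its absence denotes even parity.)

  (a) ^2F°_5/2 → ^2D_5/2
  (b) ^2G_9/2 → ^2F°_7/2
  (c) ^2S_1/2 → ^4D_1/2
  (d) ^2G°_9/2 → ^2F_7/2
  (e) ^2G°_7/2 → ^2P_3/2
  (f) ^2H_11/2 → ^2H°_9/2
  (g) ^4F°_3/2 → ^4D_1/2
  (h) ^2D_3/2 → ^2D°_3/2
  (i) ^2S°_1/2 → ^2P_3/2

(a) allowed
(b) allowed
(c) forbidden (parity, ΔS, ΔL fail)
(d) allowed
(e) forbidden (ΔL, ΔJ fail)
(f) allowed
(g) allowed
(h) allowed
(i) allowed
Total allowed: 7 of 9.

7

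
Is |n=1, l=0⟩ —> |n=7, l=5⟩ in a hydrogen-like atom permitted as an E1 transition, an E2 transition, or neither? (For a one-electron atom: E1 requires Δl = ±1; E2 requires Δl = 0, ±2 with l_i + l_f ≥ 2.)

Δl = 5 − 0 = +5; l_i + l_f = 5.
E1 (Δl = ±1): not satisfied.
E2 (Δl = 0,±2, l_i+l_f ≥ 2): not satisfied.

neither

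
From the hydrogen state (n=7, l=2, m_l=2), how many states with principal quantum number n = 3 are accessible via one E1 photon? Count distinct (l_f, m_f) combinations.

1

E1 requires Δl = ±1, so l_f ∈ {1, 3}; with 0 ≤ l_f ≤ n_f−1 = 2, the allowed l_f values are {1}.
For l_f = 1: m_f ∈ {m_i−1, m_i, m_i+1} ∩ [−1, 1] = {1} → 1 state.
Total: 1.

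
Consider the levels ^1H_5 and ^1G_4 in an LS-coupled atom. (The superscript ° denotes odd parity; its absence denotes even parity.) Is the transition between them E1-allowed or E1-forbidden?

forbidden

Initial level: S=0, L=5, J=5, parity even. Final level: S=0, L=4, J=4, parity even.
Parity must change: even → even — ✗.
ΔS = 0: S: 0 → 0 — ✓.
ΔL = 0, ±1 (not L=0↔0): L: 5 → 4, ΔL = -1 — ✓.
ΔJ = 0, ±1 (not J=0↔0): J: 5 → 4, ΔJ = -1 — ✓.
Rule(s) violated: parity.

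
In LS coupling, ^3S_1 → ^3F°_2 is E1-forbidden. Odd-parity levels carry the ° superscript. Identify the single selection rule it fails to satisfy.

Initial level: S=1, L=0, J=1, parity even. Final level: S=1, L=3, J=2, parity odd.
Parity must change: even → odd — ok.
ΔL = 0, ±1 (not L=0↔0): L: 0 → 3, ΔL = +3 — fails.
ΔJ = 0, ±1 (not J=0↔0): J: 1 → 2, ΔJ = +1 — ok.
ΔS = 0: S: 1 → 1 — ok.

the ΔL = 0, ±1 rule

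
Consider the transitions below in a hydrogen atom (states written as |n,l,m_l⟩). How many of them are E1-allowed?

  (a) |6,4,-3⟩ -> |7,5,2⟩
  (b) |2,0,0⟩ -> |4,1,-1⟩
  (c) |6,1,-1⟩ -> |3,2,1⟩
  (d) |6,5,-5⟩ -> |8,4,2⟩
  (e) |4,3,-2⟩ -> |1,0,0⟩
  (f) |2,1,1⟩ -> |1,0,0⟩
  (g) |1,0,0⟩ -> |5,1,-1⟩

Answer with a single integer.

(a) forbidden — Δm_l = +5 (E1 requires Δm_l = 0, ±1)
(b) allowed
(c) forbidden — Δm_l = +2 (E1 requires Δm_l = 0, ±1)
(d) forbidden — Δm_l = +7 (E1 requires Δm_l = 0, ±1)
(e) forbidden — Δl = -3 (E1 requires Δl = ±1); Δm_l = +2 (E1 requires Δm_l = 0, ±1)
(f) allowed
(g) allowed
Total allowed: 3 of 7.

3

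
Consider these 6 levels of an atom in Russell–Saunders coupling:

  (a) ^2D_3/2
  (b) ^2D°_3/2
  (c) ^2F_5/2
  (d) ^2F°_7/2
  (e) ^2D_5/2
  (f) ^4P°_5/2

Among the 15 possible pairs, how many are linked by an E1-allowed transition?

(a)–(b): allowed.
(a)–(c): forbidden (parity).
(a)–(d): forbidden (ΔJ).
(a)–(e): forbidden (parity).
(a)–(f): forbidden (ΔS).
(b)–(c): allowed.
(b)–(d): forbidden (parity, ΔJ).
(b)–(e): allowed.
(b)–(f): forbidden (parity, ΔS).
(c)–(d): allowed.
(c)–(e): forbidden (parity).
(c)–(f): forbidden (ΔS, ΔL).
(d)–(e): allowed.
(d)–(f): forbidden (parity, ΔS, ΔL).
(e)–(f): forbidden (ΔS).
Allowed pairs: 5 of 15.

5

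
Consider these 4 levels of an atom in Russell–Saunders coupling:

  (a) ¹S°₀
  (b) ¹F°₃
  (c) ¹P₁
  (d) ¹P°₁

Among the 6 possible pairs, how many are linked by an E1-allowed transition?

(a)–(b): forbidden (parity, ΔL, ΔJ).
(a)–(c): allowed.
(a)–(d): forbidden (parity).
(b)–(c): forbidden (ΔL, ΔJ).
(b)–(d): forbidden (parity, ΔL, ΔJ).
(c)–(d): allowed.
Allowed pairs: 2 of 6.

2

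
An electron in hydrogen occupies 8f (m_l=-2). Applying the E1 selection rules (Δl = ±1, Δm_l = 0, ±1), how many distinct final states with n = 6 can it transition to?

E1 requires Δl = ±1, so l_f ∈ {2, 4}; with 0 ≤ l_f ≤ n_f−1 = 5, the allowed l_f values are {2, 4}.
For l_f = 2: m_f ∈ {m_i−1, m_i, m_i+1} ∩ [−2, 2] = {-2, -1} → 2 states.
For l_f = 4: m_f ∈ {m_i−1, m_i, m_i+1} ∩ [−4, 4] = {-3, -2, -1} → 3 states.
Total: 5.

5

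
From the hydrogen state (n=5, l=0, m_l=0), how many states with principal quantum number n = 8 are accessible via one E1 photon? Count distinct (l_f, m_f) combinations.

E1 requires Δl = ±1, so l_f ∈ {-1, 1}; with 0 ≤ l_f ≤ n_f−1 = 7, the allowed l_f values are {1}.
For l_f = 1: m_f ∈ {m_i−1, m_i, m_i+1} ∩ [−1, 1] = {-1, 0, 1} → 3 states.
Total: 3.

3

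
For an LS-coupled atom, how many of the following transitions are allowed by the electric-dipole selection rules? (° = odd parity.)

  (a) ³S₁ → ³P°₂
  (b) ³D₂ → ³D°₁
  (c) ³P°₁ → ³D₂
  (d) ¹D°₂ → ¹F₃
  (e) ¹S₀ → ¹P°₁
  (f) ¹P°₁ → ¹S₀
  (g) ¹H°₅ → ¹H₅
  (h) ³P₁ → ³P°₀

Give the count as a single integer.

(a) allowed
(b) allowed
(c) allowed
(d) allowed
(e) allowed
(f) allowed
(g) allowed
(h) allowed
Total allowed: 8 of 8.

8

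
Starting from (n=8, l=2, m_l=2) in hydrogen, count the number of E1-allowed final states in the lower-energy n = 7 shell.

4

E1 requires Δl = ±1, so l_f ∈ {1, 3}; with 0 ≤ l_f ≤ n_f−1 = 6, the allowed l_f values are {1, 3}.
For l_f = 1: m_f ∈ {m_i−1, m_i, m_i+1} ∩ [−1, 1] = {1} → 1 state.
For l_f = 3: m_f ∈ {m_i−1, m_i, m_i+1} ∩ [−3, 3] = {1, 2, 3} → 3 states.
Total: 4.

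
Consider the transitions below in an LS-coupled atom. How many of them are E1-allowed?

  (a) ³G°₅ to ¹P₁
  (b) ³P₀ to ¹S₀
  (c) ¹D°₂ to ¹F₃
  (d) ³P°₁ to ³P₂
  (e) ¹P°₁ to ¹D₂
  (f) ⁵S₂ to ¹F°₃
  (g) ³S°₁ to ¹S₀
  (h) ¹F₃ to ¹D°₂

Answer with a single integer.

4

(a) forbidden (ΔS, ΔL, ΔJ fail)
(b) forbidden (parity, ΔS, ΔJ fail)
(c) allowed
(d) allowed
(e) allowed
(f) forbidden (ΔS, ΔL fail)
(g) forbidden (ΔS, ΔL fail)
(h) allowed
Total allowed: 4 of 8.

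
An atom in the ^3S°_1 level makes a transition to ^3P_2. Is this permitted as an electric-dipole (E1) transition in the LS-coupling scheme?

allowed

Initial level: S=1, L=0, J=1, parity odd. Final level: S=1, L=1, J=2, parity even.
Parity must change: odd → even — satisfied.
ΔS = 0: S: 1 → 1 — satisfied.
ΔL = 0, ±1 (not L=0↔0): L: 0 → 1, ΔL = +1 — satisfied.
ΔJ = 0, ±1 (not J=0↔0): J: 1 → 2, ΔJ = +1 — satisfied.
All four E1 rules are satisfied.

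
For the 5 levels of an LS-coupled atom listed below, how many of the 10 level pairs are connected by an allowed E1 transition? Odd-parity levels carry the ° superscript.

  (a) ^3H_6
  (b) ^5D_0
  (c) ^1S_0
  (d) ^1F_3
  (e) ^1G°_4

1

(a)–(b): forbidden (parity, ΔS, ΔL, ΔJ).
(a)–(c): forbidden (parity, ΔS, ΔL, ΔJ).
(a)–(d): forbidden (parity, ΔS, ΔL, ΔJ).
(a)–(e): forbidden (ΔS, ΔJ).
(b)–(c): forbidden (parity, ΔS, ΔL, ΔJ).
(b)–(d): forbidden (parity, ΔS, ΔJ).
(b)–(e): forbidden (ΔS, ΔL, ΔJ).
(c)–(d): forbidden (parity, ΔL, ΔJ).
(c)–(e): forbidden (ΔL, ΔJ).
(d)–(e): allowed.
Allowed pairs: 1 of 10.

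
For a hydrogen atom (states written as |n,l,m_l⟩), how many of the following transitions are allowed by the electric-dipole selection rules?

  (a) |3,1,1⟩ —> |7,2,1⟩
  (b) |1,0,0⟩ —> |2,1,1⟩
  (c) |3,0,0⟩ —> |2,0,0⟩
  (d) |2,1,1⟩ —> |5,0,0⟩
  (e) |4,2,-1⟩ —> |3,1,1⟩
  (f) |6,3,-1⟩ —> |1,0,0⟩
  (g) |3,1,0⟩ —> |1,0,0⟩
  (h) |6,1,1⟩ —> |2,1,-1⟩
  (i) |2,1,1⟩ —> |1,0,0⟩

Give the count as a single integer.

(a) allowed
(b) allowed
(c) forbidden — Δl = +0 (E1 requires Δl = ±1)
(d) allowed
(e) forbidden — Δm_l = +2 (E1 requires Δm_l = 0, ±1)
(f) forbidden — Δl = -3 (E1 requires Δl = ±1)
(g) allowed
(h) forbidden — Δl = +0 (E1 requires Δl = ±1); Δm_l = -2 (E1 requires Δm_l = 0, ±1)
(i) allowed
Total allowed: 5 of 9.

5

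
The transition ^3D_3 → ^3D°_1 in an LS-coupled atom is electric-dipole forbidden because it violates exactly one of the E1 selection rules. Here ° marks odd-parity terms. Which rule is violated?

Reading off the term symbols: S 1→1, L 2→2, J 3→1, parity even→odd.
Parity must change: even → odd — satisfied.
ΔS = 0: S: 1 → 1 — satisfied.
ΔL = 0, ±1 (not L=0↔0): L: 2 → 2, ΔL = +0 — satisfied.
ΔJ = 0, ±1 (not J=0↔0): J: 3 → 1, ΔJ = -2 — violated.

the ΔJ = 0, ±1 rule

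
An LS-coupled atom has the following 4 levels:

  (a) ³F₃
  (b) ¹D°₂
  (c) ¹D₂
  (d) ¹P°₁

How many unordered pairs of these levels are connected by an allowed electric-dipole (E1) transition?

(a)–(b): forbidden (ΔS).
(a)–(c): forbidden (parity, ΔS).
(a)–(d): forbidden (ΔS, ΔL, ΔJ).
(b)–(c): allowed.
(b)–(d): forbidden (parity).
(c)–(d): allowed.
Allowed pairs: 2 of 6.

2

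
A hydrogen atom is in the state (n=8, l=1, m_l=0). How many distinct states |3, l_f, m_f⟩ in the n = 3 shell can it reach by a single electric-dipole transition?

4

E1 requires Δl = ±1, so l_f ∈ {0, 2}; with 0 ≤ l_f ≤ n_f−1 = 2, the allowed l_f values are {0, 2}.
For l_f = 0: m_f ∈ {m_i−1, m_i, m_i+1} ∩ [−0, 0] = {0} → 1 state.
For l_f = 2: m_f ∈ {m_i−1, m_i, m_i+1} ∩ [−2, 2] = {-1, 0, 1} → 3 states.
Total: 4.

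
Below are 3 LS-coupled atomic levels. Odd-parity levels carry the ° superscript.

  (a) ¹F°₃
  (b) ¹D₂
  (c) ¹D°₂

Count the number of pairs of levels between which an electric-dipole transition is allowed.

(a)–(b): allowed.
(a)–(c): forbidden (parity).
(b)–(c): allowed.
Allowed pairs: 2 of 3.

2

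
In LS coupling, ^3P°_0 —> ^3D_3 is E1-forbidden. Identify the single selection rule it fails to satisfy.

Initial level: S=1, L=1, J=0, parity odd. Final level: S=1, L=2, J=3, parity even.
Parity must change: odd → even — ok.
ΔS = 0: S: 1 → 1 — ok.
ΔL = 0, ±1 (not L=0↔0): L: 1 → 2, ΔL = +1 — ok.
ΔJ = 0, ±1 (not J=0↔0): J: 0 → 3, ΔJ = +3 — fails.

the ΔJ = 0, ±1 rule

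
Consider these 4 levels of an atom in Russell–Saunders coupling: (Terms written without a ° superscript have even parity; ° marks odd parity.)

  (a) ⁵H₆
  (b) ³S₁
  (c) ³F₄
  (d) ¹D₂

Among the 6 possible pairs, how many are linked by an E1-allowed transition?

(a)–(b): forbidden (parity, ΔS, ΔL, ΔJ).
(a)–(c): forbidden (parity, ΔS, ΔL, ΔJ).
(a)–(d): forbidden (parity, ΔS, ΔL, ΔJ).
(b)–(c): forbidden (parity, ΔL, ΔJ).
(b)–(d): forbidden (parity, ΔS, ΔL).
(c)–(d): forbidden (parity, ΔS, ΔJ).
Allowed pairs: 0 of 6.

0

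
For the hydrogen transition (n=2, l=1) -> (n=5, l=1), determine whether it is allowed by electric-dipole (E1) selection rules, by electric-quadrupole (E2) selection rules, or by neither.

Δl = 1 − 1 = +0; l_i + l_f = 2.
E1 (Δl = ±1): not satisfied.
E2 (Δl = 0,±2, l_i+l_f ≥ 2): satisfied.

E2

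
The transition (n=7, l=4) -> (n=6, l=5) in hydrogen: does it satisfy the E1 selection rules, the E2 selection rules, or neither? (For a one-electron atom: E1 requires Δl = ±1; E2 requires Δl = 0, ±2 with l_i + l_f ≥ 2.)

Δl = 5 − 4 = +1; l_i + l_f = 9.
E1 (Δl = ±1): satisfied.
E2 (Δl = 0,±2, l_i+l_f ≥ 2): not satisfied.

E1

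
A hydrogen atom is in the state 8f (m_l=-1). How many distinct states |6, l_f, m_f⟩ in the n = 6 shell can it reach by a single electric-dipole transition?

6

E1 requires Δl = ±1, so l_f ∈ {2, 4}; with 0 ≤ l_f ≤ n_f−1 = 5, the allowed l_f values are {2, 4}.
For l_f = 2: m_f ∈ {m_i−1, m_i, m_i+1} ∩ [−2, 2] = {-2, -1, 0} → 3 states.
For l_f = 4: m_f ∈ {m_i−1, m_i, m_i+1} ∩ [−4, 4] = {-2, -1, 0} → 3 states.
Total: 6.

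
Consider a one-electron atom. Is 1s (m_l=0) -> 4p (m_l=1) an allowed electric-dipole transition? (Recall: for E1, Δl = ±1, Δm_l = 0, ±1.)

Δl = 1 − 0 = +1; the E1 rule Δl = ±1 is passes.
Δm_l = 1 − (0) = +1. E1 requires Δm_l = 0, ±1: passes.
All E1 selection rules are satisfied.

allowed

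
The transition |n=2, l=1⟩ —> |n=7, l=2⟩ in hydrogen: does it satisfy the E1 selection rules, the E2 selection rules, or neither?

E1

Δl = 2 − 1 = +1; l_i + l_f = 3.
E1 (Δl = ±1): satisfied.
E2 (Δl = 0,±2, l_i+l_f ≥ 2): not satisfied.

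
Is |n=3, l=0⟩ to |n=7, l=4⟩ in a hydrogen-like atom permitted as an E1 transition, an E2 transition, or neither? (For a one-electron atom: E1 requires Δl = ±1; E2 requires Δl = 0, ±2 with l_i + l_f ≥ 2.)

neither

Δl = 4 − 0 = +4; l_i + l_f = 4.
E1 (Δl = ±1): not satisfied.
E2 (Δl = 0,±2, l_i+l_f ≥ 2): not satisfied.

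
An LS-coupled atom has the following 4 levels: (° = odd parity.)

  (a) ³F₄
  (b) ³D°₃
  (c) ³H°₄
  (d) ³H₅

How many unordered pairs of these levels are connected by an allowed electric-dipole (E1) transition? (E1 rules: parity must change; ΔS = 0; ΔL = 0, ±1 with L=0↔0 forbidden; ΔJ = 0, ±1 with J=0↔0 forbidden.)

2

(a)–(b): allowed.
(a)–(c): forbidden (ΔL).
(a)–(d): forbidden (parity, ΔL).
(b)–(c): forbidden (parity, ΔL).
(b)–(d): forbidden (ΔL, ΔJ).
(c)–(d): allowed.
Allowed pairs: 2 of 6.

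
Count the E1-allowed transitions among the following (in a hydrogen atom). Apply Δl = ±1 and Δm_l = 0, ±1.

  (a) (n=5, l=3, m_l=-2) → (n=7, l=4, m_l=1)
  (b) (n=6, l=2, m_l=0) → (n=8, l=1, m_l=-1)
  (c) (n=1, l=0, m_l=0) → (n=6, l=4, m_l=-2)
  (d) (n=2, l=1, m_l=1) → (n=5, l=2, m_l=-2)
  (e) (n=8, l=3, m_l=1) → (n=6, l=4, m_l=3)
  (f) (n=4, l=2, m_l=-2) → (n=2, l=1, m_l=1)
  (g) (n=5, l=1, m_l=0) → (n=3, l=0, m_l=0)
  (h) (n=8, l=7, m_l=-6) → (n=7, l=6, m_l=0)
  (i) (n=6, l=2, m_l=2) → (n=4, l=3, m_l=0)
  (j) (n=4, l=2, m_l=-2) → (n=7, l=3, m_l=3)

2

(a) forbidden — Δm_l = +3 (E1 requires Δm_l = 0, ±1)
(b) allowed
(c) forbidden — Δl = +4 (E1 requires Δl = ±1); Δm_l = -2 (E1 requires Δm_l = 0, ±1)
(d) forbidden — Δm_l = -3 (E1 requires Δm_l = 0, ±1)
(e) forbidden — Δm_l = +2 (E1 requires Δm_l = 0, ±1)
(f) forbidden — Δm_l = +3 (E1 requires Δm_l = 0, ±1)
(g) allowed
(h) forbidden — Δm_l = +6 (E1 requires Δm_l = 0, ±1)
(i) forbidden — Δm_l = -2 (E1 requires Δm_l = 0, ±1)
(j) forbidden — Δm_l = +5 (E1 requires Δm_l = 0, ±1)
Total allowed: 2 of 10.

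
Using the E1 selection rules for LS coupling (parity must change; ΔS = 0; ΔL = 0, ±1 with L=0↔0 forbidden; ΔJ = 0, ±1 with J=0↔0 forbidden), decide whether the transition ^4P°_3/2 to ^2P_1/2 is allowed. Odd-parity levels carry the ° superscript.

Reading off the term symbols: S 3/2→1/2, L 1→1, J 3/2→1/2, parity odd→even.
Parity must change: odd → even — passes.
ΔS = 0: S: 3/2 → 1/2 — fails.
ΔL = 0, ±1 (not L=0↔0): L: 1 → 1, ΔL = +0 — passes.
ΔJ = 0, ±1 (not J=0↔0): J: 3/2 → 1/2, ΔJ = -1 — passes.
Rule(s) violated: ΔS.

forbidden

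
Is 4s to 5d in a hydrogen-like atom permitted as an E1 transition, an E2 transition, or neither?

E2

Δl = 2 − 0 = +2; l_i + l_f = 2.
E1 (Δl = ±1): not satisfied.
E2 (Δl = 0,±2, l_i+l_f ≥ 2): satisfied.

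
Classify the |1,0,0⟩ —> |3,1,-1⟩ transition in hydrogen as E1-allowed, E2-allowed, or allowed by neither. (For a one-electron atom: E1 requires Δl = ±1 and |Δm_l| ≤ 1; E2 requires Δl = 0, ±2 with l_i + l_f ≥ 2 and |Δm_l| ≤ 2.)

Δl = 1 − 0 = +1; l_i + l_f = 1.
Δm_l = -1.
E1 (Δl = ±1, |Δm_l| ≤ 1): satisfied.
E2 (Δl = 0,±2, l_i+l_f ≥ 2, |Δm_l| ≤ 2): not satisfied.

E1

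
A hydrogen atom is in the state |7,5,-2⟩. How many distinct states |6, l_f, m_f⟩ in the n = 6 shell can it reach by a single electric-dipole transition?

3

E1 requires Δl = ±1, so l_f ∈ {4, 6}; with 0 ≤ l_f ≤ n_f−1 = 5, the allowed l_f values are {4}.
For l_f = 4: m_f ∈ {m_i−1, m_i, m_i+1} ∩ [−4, 4] = {-3, -2, -1} → 3 states.
Total: 3.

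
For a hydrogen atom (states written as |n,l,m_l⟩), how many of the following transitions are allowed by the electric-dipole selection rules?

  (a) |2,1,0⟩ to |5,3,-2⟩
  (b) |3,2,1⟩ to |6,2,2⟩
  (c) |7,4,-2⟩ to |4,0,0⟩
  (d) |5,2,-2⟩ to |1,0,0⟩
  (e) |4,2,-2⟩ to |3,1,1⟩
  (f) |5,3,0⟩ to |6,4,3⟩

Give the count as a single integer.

0

(a) forbidden — Δl = +2 (E1 requires Δl = ±1); Δm_l = -2 (E1 requires Δm_l = 0, ±1)
(b) forbidden — Δl = +0 (E1 requires Δl = ±1)
(c) forbidden — Δl = -4 (E1 requires Δl = ±1); Δm_l = +2 (E1 requires Δm_l = 0, ±1)
(d) forbidden — Δl = -2 (E1 requires Δl = ±1); Δm_l = +2 (E1 requires Δm_l = 0, ±1)
(e) forbidden — Δm_l = +3 (E1 requires Δm_l = 0, ±1)
(f) forbidden — Δm_l = +3 (E1 requires Δm_l = 0, ±1)
Total allowed: 0 of 6.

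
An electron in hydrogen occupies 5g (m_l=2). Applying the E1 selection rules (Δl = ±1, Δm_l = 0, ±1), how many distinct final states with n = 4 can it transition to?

3

E1 requires Δl = ±1, so l_f ∈ {3, 5}; with 0 ≤ l_f ≤ n_f−1 = 3, the allowed l_f values are {3}.
For l_f = 3: m_f ∈ {m_i−1, m_i, m_i+1} ∩ [−3, 3] = {1, 2, 3} → 3 states.
Total: 3.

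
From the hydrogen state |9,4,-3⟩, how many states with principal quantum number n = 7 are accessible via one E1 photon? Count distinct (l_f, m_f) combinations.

E1 requires Δl = ±1, so l_f ∈ {3, 5}; with 0 ≤ l_f ≤ n_f−1 = 6, the allowed l_f values are {3, 5}.
For l_f = 3: m_f ∈ {m_i−1, m_i, m_i+1} ∩ [−3, 3] = {-3, -2} → 2 states.
For l_f = 5: m_f ∈ {m_i−1, m_i, m_i+1} ∩ [−5, 5] = {-4, -3, -2} → 3 states.
Total: 5.

5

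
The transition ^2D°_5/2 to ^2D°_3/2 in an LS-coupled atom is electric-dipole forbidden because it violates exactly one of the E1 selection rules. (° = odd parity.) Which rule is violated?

Parity must change: odd → odd — violated.
ΔS = 0: S: 1/2 → 1/2 — satisfied.
ΔL = 0, ±1 (not L=0↔0): L: 2 → 2, ΔL = +0 — satisfied.
ΔJ = 0, ±1 (not J=0↔0): J: 5/2 → 3/2, ΔJ = -1 — satisfied.

parity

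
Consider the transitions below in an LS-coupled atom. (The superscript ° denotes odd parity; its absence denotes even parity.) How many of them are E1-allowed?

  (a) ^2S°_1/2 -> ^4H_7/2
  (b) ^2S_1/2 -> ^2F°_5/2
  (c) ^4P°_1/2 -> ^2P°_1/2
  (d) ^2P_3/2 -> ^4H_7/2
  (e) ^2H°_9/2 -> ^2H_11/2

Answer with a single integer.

1

(a) forbidden (ΔS, ΔL, ΔJ fail)
(b) forbidden (ΔL, ΔJ fail)
(c) forbidden (parity, ΔS fail)
(d) forbidden (parity, ΔS, ΔL, ΔJ fail)
(e) allowed
Total allowed: 1 of 5.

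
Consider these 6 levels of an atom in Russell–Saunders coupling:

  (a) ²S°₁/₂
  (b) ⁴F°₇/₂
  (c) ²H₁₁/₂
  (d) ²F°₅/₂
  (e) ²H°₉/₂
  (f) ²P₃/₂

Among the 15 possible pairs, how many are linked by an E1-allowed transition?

(a)–(b): forbidden (parity, ΔS, ΔL, ΔJ).
(a)–(c): forbidden (ΔL, ΔJ).
(a)–(d): forbidden (parity, ΔL, ΔJ).
(a)–(e): forbidden (parity, ΔL, ΔJ).
(a)–(f): allowed.
(b)–(c): forbidden (ΔS, ΔL, ΔJ).
(b)–(d): forbidden (parity, ΔS).
(b)–(e): forbidden (parity, ΔS, ΔL).
(b)–(f): forbidden (ΔS, ΔL, ΔJ).
(c)–(d): forbidden (ΔL, ΔJ).
(c)–(e): allowed.
(c)–(f): forbidden (parity, ΔL, ΔJ).
(d)–(e): forbidden (parity, ΔL, ΔJ).
(d)–(f): forbidden (ΔL).
(e)–(f): forbidden (ΔL, ΔJ).
Allowed pairs: 2 of 15.

2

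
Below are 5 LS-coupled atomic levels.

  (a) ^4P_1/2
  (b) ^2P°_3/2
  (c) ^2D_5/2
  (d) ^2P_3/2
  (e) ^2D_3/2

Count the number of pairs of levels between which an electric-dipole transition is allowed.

(a)–(b): forbidden (ΔS).
(a)–(c): forbidden (parity, ΔS, ΔJ).
(a)–(d): forbidden (parity, ΔS).
(a)–(e): forbidden (parity, ΔS).
(b)–(c): allowed.
(b)–(d): allowed.
(b)–(e): allowed.
(c)–(d): forbidden (parity).
(c)–(e): forbidden (parity).
(d)–(e): forbidden (parity).
Allowed pairs: 3 of 10.

3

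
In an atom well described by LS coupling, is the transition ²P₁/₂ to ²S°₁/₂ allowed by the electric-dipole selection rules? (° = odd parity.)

ΔS = 0: S: 1/2 → 1/2 — ok.
Parity must change: even → odd — ok.
ΔJ = 0, ±1 (not J=0↔0): J: 1/2 → 1/2, ΔJ = +0 — ok.
ΔL = 0, ±1 (not L=0↔0): L: 1 → 0, ΔL = -1 — ok.
All four E1 rules are satisfied.

allowed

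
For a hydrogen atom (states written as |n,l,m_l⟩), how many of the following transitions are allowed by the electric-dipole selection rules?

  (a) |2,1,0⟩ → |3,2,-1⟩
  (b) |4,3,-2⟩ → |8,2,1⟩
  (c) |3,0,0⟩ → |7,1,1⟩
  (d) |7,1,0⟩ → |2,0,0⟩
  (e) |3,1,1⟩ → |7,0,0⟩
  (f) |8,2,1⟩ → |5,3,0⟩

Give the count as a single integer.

(a) allowed
(b) forbidden — Δm_l = +3 (E1 requires Δm_l = 0, ±1)
(c) allowed
(d) allowed
(e) allowed
(f) allowed
Total allowed: 5 of 6.

5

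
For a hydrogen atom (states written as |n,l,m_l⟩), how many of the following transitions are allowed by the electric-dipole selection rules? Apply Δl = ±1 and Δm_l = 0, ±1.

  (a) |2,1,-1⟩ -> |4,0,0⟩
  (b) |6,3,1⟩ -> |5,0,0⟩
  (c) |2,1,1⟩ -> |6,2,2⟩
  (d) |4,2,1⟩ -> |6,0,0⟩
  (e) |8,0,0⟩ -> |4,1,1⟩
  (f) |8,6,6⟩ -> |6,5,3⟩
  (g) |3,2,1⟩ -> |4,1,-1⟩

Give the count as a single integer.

3

(a) allowed
(b) forbidden — Δl = -3 (E1 requires Δl = ±1)
(c) allowed
(d) forbidden — Δl = -2 (E1 requires Δl = ±1)
(e) allowed
(f) forbidden — Δm_l = -3 (E1 requires Δm_l = 0, ±1)
(g) forbidden — Δm_l = -2 (E1 requires Δm_l = 0, ±1)
Total allowed: 3 of 7.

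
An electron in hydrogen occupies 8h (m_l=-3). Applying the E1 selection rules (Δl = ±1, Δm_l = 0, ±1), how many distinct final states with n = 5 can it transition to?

3

E1 requires Δl = ±1, so l_f ∈ {4, 6}; with 0 ≤ l_f ≤ n_f−1 = 4, the allowed l_f values are {4}.
For l_f = 4: m_f ∈ {m_i−1, m_i, m_i+1} ∩ [−4, 4] = {-4, -3, -2} → 3 states.
Total: 3.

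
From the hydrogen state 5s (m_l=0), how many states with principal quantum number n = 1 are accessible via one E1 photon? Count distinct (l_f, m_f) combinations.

0

E1 requires l_f ∈ {-1, 1}, but neither lies in [0, 0], so no final state is reachable.
Total: 0.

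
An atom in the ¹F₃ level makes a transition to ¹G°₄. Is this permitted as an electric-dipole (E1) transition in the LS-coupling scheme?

allowed

Initial level: S=0, L=3, J=3, parity even. Final level: S=0, L=4, J=4, parity odd.
ΔJ = 0, ±1 (not J=0↔0): J: 3 → 4, ΔJ = +1 — satisfied.
ΔL = 0, ±1 (not L=0↔0): L: 3 → 4, ΔL = +1 — satisfied.
Parity must change: even → odd — satisfied.
ΔS = 0: S: 0 → 0 — satisfied.
All four E1 rules are satisfied.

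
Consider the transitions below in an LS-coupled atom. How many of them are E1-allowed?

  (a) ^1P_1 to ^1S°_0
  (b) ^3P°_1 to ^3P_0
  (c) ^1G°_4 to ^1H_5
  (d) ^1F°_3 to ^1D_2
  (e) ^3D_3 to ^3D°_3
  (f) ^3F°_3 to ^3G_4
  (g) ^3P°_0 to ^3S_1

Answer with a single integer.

7

(a) allowed
(b) allowed
(c) allowed
(d) allowed
(e) allowed
(f) allowed
(g) allowed
Total allowed: 7 of 7.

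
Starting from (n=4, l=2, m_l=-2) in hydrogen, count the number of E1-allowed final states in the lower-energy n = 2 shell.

E1 requires Δl = ±1, so l_f ∈ {1, 3}; with 0 ≤ l_f ≤ n_f−1 = 1, the allowed l_f values are {1}.
For l_f = 1: m_f ∈ {m_i−1, m_i, m_i+1} ∩ [−1, 1] = {-1} → 1 state.
Total: 1.

1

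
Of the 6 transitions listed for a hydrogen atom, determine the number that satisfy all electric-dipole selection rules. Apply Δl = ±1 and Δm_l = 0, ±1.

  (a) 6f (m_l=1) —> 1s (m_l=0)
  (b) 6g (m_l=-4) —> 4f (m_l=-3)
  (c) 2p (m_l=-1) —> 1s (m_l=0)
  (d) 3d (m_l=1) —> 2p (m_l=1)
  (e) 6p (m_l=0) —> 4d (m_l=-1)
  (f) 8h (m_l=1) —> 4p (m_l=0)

(a) forbidden — Δl = -3 (E1 requires Δl = ±1)
(b) allowed
(c) allowed
(d) allowed
(e) allowed
(f) forbidden — Δl = -4 (E1 requires Δl = ±1)
Total allowed: 4 of 6.

4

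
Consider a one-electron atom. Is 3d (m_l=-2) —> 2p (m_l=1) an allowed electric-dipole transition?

forbidden

Δl = 1 − 2 = -1; the E1 rule Δl = ±1 is ✓.
m_l: -2 → 1 (Δm_l = +3). |Δm_l| ≤ 1 ✗.
The transition is electric-dipole forbidden.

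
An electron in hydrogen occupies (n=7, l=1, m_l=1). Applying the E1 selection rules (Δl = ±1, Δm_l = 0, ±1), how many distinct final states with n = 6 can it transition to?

4

E1 requires Δl = ±1, so l_f ∈ {0, 2}; with 0 ≤ l_f ≤ n_f−1 = 5, the allowed l_f values are {0, 2}.
For l_f = 0: m_f ∈ {m_i−1, m_i, m_i+1} ∩ [−0, 0] = {0} → 1 state.
For l_f = 2: m_f ∈ {m_i−1, m_i, m_i+1} ∩ [−2, 2] = {0, 1, 2} → 3 states.
Total: 4.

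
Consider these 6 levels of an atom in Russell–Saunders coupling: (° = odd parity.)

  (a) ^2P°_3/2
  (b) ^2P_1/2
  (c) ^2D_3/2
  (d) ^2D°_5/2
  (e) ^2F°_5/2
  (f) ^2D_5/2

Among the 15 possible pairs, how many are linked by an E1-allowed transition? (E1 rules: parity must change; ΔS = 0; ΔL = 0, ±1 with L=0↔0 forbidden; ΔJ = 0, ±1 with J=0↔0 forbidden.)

7

(a)–(b): allowed.
(a)–(c): allowed.
(a)–(d): forbidden (parity).
(a)–(e): forbidden (parity, ΔL).
(a)–(f): allowed.
(b)–(c): forbidden (parity).
(b)–(d): forbidden (ΔJ).
(b)–(e): forbidden (ΔL, ΔJ).
(b)–(f): forbidden (parity, ΔJ).
(c)–(d): allowed.
(c)–(e): allowed.
(c)–(f): forbidden (parity).
(d)–(e): forbidden (parity).
(d)–(f): allowed.
(e)–(f): allowed.
Allowed pairs: 7 of 15.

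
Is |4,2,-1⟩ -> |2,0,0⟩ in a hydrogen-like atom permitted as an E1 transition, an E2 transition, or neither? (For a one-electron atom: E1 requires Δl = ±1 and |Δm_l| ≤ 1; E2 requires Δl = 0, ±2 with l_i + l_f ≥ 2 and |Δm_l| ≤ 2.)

E2

Δl = 0 − 2 = -2; l_i + l_f = 2.
Δm_l = +1.
E1 (Δl = ±1, |Δm_l| ≤ 1): not satisfied.
E2 (Δl = 0,±2, l_i+l_f ≥ 2, |Δm_l| ≤ 2): satisfied.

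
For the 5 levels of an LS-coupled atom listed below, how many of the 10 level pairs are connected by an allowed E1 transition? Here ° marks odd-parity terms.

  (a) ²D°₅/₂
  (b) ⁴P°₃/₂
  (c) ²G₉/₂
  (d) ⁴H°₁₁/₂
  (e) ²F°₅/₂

0

(a)–(b): forbidden (parity, ΔS).
(a)–(c): forbidden (ΔL, ΔJ).
(a)–(d): forbidden (parity, ΔS, ΔL, ΔJ).
(a)–(e): forbidden (parity).
(b)–(c): forbidden (ΔS, ΔL, ΔJ).
(b)–(d): forbidden (parity, ΔL, ΔJ).
(b)–(e): forbidden (parity, ΔS, ΔL).
(c)–(d): forbidden (ΔS).
(c)–(e): forbidden (ΔJ).
(d)–(e): forbidden (parity, ΔS, ΔL, ΔJ).
Allowed pairs: 0 of 10.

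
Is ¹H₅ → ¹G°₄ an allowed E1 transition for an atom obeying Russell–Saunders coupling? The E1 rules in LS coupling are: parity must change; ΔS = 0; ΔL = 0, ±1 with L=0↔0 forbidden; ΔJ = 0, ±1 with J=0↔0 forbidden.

allowed

Parity must change: even → odd — ✓.
ΔS = 0: S: 0 → 0 — ✓.
ΔL = 0, ±1 (not L=0↔0): L: 5 → 4, ΔL = -1 — ✓.
ΔJ = 0, ±1 (not J=0↔0): J: 5 → 4, ΔJ = -1 — ✓.
All four E1 rules are satisfied.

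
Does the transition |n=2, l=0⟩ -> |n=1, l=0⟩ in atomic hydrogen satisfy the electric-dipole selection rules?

forbidden

l: 0 → 0 (Δl = +0). Δl = ±1 fails.
The transition is electric-dipole forbidden.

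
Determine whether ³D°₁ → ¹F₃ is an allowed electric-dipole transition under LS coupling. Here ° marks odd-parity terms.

forbidden

ΔS = 0: S: 1 → 0 — violated.
ΔJ = 0, ±1 (not J=0↔0): J: 1 → 3, ΔJ = +2 — violated.
Parity must change: odd → even — satisfied.
ΔL = 0, ±1 (not L=0↔0): L: 2 → 3, ΔL = +1 — satisfied.
Rule(s) violated: ΔS, ΔJ.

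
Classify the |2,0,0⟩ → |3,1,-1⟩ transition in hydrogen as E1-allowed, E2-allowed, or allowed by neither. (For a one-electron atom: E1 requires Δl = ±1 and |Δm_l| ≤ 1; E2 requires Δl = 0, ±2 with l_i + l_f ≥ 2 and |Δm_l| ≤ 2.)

E1

Δl = 1 − 0 = +1; l_i + l_f = 1.
Δm_l = -1.
E1 (Δl = ±1, |Δm_l| ≤ 1): satisfied.
E2 (Δl = 0,±2, l_i+l_f ≥ 2, |Δm_l| ≤ 2): not satisfied.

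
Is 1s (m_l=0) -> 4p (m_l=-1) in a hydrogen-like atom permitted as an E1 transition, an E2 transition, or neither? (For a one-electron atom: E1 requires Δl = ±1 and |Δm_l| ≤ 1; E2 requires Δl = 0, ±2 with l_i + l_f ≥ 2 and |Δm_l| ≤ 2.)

E1

Δl = 1 − 0 = +1; l_i + l_f = 1.
Δm_l = -1.
E1 (Δl = ±1, |Δm_l| ≤ 1): satisfied.
E2 (Δl = 0,±2, l_i+l_f ≥ 2, |Δm_l| ≤ 2): not satisfied.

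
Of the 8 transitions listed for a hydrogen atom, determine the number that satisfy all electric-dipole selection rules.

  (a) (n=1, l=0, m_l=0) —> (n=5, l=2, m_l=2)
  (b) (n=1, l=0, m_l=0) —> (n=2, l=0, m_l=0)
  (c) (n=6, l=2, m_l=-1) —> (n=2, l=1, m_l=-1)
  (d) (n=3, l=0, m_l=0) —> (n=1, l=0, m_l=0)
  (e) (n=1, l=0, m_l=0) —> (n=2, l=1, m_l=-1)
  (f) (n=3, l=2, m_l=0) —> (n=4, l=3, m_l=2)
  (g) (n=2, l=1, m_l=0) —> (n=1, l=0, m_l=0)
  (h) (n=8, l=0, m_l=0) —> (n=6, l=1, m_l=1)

(a) forbidden — Δl = +2 (E1 requires Δl = ±1); Δm_l = +2 (E1 requires Δm_l = 0, ±1)
(b) forbidden — Δl = +0 (E1 requires Δl = ±1)
(c) allowed
(d) forbidden — Δl = +0 (E1 requires Δl = ±1)
(e) allowed
(f) forbidden — Δm_l = +2 (E1 requires Δm_l = 0, ±1)
(g) allowed
(h) allowed
Total allowed: 4 of 8.

4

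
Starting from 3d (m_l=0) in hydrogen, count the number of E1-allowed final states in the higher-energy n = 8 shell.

E1 requires Δl = ±1, so l_f ∈ {1, 3}; with 0 ≤ l_f ≤ n_f−1 = 7, the allowed l_f values are {1, 3}.
For l_f = 1: m_f ∈ {m_i−1, m_i, m_i+1} ∩ [−1, 1] = {-1, 0, 1} → 3 states.
For l_f = 3: m_f ∈ {m_i−1, m_i, m_i+1} ∩ [−3, 3] = {-1, 0, 1} → 3 states.
Total: 6.

6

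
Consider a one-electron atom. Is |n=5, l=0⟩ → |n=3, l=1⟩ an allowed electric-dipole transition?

Δl = 1 − 0 = +1; the E1 rule Δl = ±1 is passes.
All E1 selection rules are satisfied.

allowed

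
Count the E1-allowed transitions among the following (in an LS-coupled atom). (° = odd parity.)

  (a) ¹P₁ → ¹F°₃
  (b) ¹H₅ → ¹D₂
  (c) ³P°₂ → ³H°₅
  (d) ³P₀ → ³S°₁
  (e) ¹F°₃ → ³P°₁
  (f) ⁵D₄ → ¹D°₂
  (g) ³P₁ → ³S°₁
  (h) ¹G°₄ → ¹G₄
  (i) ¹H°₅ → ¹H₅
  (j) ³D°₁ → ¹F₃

(a) forbidden (ΔL, ΔJ fail)
(b) forbidden (parity, ΔL, ΔJ fail)
(c) forbidden (parity, ΔL, ΔJ fail)
(d) allowed
(e) forbidden (parity, ΔS, ΔL, ΔJ fail)
(f) forbidden (ΔS, ΔJ fail)
(g) allowed
(h) allowed
(i) allowed
(j) forbidden (ΔS, ΔJ fail)
Total allowed: 4 of 10.

4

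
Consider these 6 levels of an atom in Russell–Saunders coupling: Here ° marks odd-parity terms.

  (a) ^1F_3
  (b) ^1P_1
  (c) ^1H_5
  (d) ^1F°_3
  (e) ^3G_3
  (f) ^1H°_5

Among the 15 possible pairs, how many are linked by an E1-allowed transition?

2

(a)–(b): forbidden (parity, ΔL, ΔJ).
(a)–(c): forbidden (parity, ΔL, ΔJ).
(a)–(d): allowed.
(a)–(e): forbidden (parity, ΔS).
(a)–(f): forbidden (ΔL, ΔJ).
(b)–(c): forbidden (parity, ΔL, ΔJ).
(b)–(d): forbidden (ΔL, ΔJ).
(b)–(e): forbidden (parity, ΔS, ΔL, ΔJ).
(b)–(f): forbidden (ΔL, ΔJ).
(c)–(d): forbidden (ΔL, ΔJ).
(c)–(e): forbidden (parity, ΔS, ΔJ).
(c)–(f): allowed.
(d)–(e): forbidden (ΔS).
(d)–(f): forbidden (parity, ΔL, ΔJ).
(e)–(f): forbidden (ΔS, ΔJ).
Allowed pairs: 2 of 15.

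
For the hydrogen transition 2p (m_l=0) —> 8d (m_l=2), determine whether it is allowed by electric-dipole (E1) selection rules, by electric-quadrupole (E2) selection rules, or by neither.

neither

Δl = 2 − 1 = +1; l_i + l_f = 3.
Δm_l = +2.
E1 (Δl = ±1, |Δm_l| ≤ 1): not satisfied.
E2 (Δl = 0,±2, l_i+l_f ≥ 2, |Δm_l| ≤ 2): not satisfied.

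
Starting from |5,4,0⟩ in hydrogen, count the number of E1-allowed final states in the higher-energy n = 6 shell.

E1 requires Δl = ±1, so l_f ∈ {3, 5}; with 0 ≤ l_f ≤ n_f−1 = 5, the allowed l_f values are {3, 5}.
For l_f = 3: m_f ∈ {m_i−1, m_i, m_i+1} ∩ [−3, 3] = {-1, 0, 1} → 3 states.
For l_f = 5: m_f ∈ {m_i−1, m_i, m_i+1} ∩ [−5, 5] = {-1, 0, 1} → 3 states.
Total: 6.

6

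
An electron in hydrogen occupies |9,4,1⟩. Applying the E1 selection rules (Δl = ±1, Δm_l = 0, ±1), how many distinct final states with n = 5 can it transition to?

E1 requires Δl = ±1, so l_f ∈ {3, 5}; with 0 ≤ l_f ≤ n_f−1 = 4, the allowed l_f values are {3}.
For l_f = 3: m_f ∈ {m_i−1, m_i, m_i+1} ∩ [−3, 3] = {0, 1, 2} → 3 states.
Total: 3.

3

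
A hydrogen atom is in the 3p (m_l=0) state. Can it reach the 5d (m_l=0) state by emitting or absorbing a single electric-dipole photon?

allowed

l: 1 → 2 (Δl = +1). Δl = ±1 passes.
Δm_l = 0 − (0) = +0. E1 requires Δm_l = 0, ±1: passes.
All E1 selection rules are satisfied.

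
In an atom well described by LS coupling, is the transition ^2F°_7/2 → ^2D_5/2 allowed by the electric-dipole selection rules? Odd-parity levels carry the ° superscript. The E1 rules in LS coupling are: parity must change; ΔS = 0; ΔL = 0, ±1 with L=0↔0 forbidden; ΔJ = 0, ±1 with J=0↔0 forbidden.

allowed

Reading off the term symbols: S 1/2→1/2, L 3→2, J 7/2→5/2, parity odd→even.
Parity must change: odd → even — ✓.
ΔS = 0: S: 1/2 → 1/2 — ✓.
ΔL = 0, ±1 (not L=0↔0): L: 3 → 2, ΔL = -1 — ✓.
ΔJ = 0, ±1 (not J=0↔0): J: 7/2 → 5/2, ΔJ = -1 — ✓.
All four E1 rules are satisfied.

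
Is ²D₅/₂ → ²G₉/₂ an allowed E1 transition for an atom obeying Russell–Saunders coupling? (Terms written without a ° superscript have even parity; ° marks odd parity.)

Parity must change: even → even — violated.
ΔS = 0: S: 1/2 → 1/2 — satisfied.
ΔL = 0, ±1 (not L=0↔0): L: 2 → 4, ΔL = +2 — violated.
ΔJ = 0, ±1 (not J=0↔0): J: 5/2 → 9/2, ΔJ = +2 — violated.
Rule(s) violated: parity, ΔL, ΔJ.

forbidden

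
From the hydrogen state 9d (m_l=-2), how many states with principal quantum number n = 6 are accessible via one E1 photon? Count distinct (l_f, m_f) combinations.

4

E1 requires Δl = ±1, so l_f ∈ {1, 3}; with 0 ≤ l_f ≤ n_f−1 = 5, the allowed l_f values are {1, 3}.
For l_f = 1: m_f ∈ {m_i−1, m_i, m_i+1} ∩ [−1, 1] = {-1} → 1 state.
For l_f = 3: m_f ∈ {m_i−1, m_i, m_i+1} ∩ [−3, 3] = {-3, -2, -1} → 3 states.
Total: 4.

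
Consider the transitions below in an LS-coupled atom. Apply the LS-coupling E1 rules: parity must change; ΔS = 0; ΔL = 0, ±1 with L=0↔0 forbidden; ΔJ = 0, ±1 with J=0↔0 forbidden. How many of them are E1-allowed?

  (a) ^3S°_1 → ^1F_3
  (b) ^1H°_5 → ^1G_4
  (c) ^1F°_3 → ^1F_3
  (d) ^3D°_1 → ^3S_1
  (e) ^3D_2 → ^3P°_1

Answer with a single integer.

3

(a) forbidden (ΔS, ΔL, ΔJ fail)
(b) allowed
(c) allowed
(d) forbidden (ΔL fails)
(e) allowed
Total allowed: 3 of 5.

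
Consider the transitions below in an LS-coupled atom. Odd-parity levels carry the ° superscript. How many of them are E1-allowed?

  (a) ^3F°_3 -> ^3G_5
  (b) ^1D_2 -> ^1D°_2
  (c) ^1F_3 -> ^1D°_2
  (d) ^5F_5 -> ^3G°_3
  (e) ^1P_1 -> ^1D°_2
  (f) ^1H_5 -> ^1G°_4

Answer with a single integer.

4

(a) forbidden (ΔJ fails)
(b) allowed
(c) allowed
(d) forbidden (ΔS, ΔJ fail)
(e) allowed
(f) allowed
Total allowed: 4 of 6.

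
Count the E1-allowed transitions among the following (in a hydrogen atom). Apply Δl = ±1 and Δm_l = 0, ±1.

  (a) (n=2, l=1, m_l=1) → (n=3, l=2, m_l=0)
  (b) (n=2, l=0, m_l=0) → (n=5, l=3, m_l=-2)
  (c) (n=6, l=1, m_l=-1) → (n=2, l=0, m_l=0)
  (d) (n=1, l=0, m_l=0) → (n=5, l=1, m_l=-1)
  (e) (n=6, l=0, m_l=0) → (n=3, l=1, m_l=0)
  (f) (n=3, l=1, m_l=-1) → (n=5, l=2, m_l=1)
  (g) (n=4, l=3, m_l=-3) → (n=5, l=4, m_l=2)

(a) allowed
(b) forbidden — Δl = +3 (E1 requires Δl = ±1); Δm_l = -2 (E1 requires Δm_l = 0, ±1)
(c) allowed
(d) allowed
(e) allowed
(f) forbidden — Δm_l = +2 (E1 requires Δm_l = 0, ±1)
(g) forbidden — Δm_l = +5 (E1 requires Δm_l = 0, ±1)
Total allowed: 4 of 7.

4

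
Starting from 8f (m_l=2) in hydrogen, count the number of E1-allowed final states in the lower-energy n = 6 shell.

E1 requires Δl = ±1, so l_f ∈ {2, 4}; with 0 ≤ l_f ≤ n_f−1 = 5, the allowed l_f values are {2, 4}.
For l_f = 2: m_f ∈ {m_i−1, m_i, m_i+1} ∩ [−2, 2] = {1, 2} → 2 states.
For l_f = 4: m_f ∈ {m_i−1, m_i, m_i+1} ∩ [−4, 4] = {1, 2, 3} → 3 states.
Total: 5.

5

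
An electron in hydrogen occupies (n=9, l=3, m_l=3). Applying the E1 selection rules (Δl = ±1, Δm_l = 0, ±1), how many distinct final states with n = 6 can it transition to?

E1 requires Δl = ±1, so l_f ∈ {2, 4}; with 0 ≤ l_f ≤ n_f−1 = 5, the allowed l_f values are {2, 4}.
For l_f = 2: m_f ∈ {m_i−1, m_i, m_i+1} ∩ [−2, 2] = {2} → 1 state.
For l_f = 4: m_f ∈ {m_i−1, m_i, m_i+1} ∩ [−4, 4] = {2, 3, 4} → 3 states.
Total: 4.

4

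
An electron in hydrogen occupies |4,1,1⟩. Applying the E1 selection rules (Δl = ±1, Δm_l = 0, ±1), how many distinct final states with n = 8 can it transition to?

4

E1 requires Δl = ±1, so l_f ∈ {0, 2}; with 0 ≤ l_f ≤ n_f−1 = 7, the allowed l_f values are {0, 2}.
For l_f = 0: m_f ∈ {m_i−1, m_i, m_i+1} ∩ [−0, 0] = {0} → 1 state.
For l_f = 2: m_f ∈ {m_i−1, m_i, m_i+1} ∩ [−2, 2] = {0, 1, 2} → 3 states.
Total: 4.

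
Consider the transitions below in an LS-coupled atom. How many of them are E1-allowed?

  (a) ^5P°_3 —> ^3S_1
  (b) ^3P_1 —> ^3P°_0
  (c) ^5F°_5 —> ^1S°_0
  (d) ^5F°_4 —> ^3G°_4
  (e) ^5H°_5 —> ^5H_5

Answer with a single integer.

2

(a) forbidden (ΔS, ΔJ fail)
(b) allowed
(c) forbidden (parity, ΔS, ΔL, ΔJ fail)
(d) forbidden (parity, ΔS fail)
(e) allowed
Total allowed: 2 of 5.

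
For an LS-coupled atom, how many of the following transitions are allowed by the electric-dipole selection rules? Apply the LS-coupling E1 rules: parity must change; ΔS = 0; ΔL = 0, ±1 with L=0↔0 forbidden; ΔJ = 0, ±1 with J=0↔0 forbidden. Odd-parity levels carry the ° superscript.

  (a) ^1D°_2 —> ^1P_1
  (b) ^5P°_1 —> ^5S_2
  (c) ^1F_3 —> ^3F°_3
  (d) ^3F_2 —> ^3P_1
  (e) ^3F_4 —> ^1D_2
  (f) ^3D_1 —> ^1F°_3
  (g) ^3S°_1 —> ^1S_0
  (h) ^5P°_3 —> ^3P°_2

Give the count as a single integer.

(a) allowed
(b) allowed
(c) forbidden (ΔS fails)
(d) forbidden (parity, ΔL fail)
(e) forbidden (parity, ΔS, ΔJ fail)
(f) forbidden (ΔS, ΔJ fail)
(g) forbidden (ΔS, ΔL fail)
(h) forbidden (parity, ΔS fail)
Total allowed: 2 of 8.

2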